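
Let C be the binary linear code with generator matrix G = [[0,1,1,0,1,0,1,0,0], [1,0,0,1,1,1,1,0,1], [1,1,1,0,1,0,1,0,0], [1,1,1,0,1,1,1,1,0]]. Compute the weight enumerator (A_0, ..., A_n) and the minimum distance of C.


Weight distribution: A_0 = 1, A_1 = 1, A_2 = 1, A_3 = 1, A_4 = 1, A_5 = 5, A_6 = 5, A_7 = 1. Minimum distance d = 1.

Enumerate all 2^4 = 16 messages m ∈ F_2^4.
For each, compute codeword c = mG in F_2^9, then tally its weight.
  m = 0000 → c = 000000000, weight = 0.
  m = 1000 → c = 011010100, weight = 4.
  m = 0100 → c = 100111101, weight = 6.
  m = 1100 → c = 111101001, weight = 6.
  m = 0010 → c = 111010100, weight = 5.
  m = 1010 → c = 100000000, weight = 1.
  m = 0110 → c = 011101001, weight = 5.
  m = 1110 → c = 000111101, weight = 5.
  m = 0001 → c = 111011110, weight = 7.
  m = 1001 → c = 100001010, weight = 3.
  m = 0101 → c = 011100011, weight = 5.
  m = 1101 → c = 000110111, weight = 5.
  m = 0011 → c = 000001010, weight = 2.
  m = 1011 → c = 011011110, weight = 6.
  m = 0111 → c = 100110111, weight = 6.
  m = 1111 → c = 111100011, weight = 6.
Tally weights:
  weight 0: 1 codewords.
  weight 1: 1 codewords.
  weight 2: 1 codewords.
  weight 3: 1 codewords.
  weight 4: 1 codewords.
  weight 5: 5 codewords.
  weight 6: 5 codewords.
  weight 7: 1 codewords.
Minimum distance d = smallest w > 0 with A_w > 0 = 1.
Sanity: Σ A_w = 16 = 2^4 = 16 ✓.


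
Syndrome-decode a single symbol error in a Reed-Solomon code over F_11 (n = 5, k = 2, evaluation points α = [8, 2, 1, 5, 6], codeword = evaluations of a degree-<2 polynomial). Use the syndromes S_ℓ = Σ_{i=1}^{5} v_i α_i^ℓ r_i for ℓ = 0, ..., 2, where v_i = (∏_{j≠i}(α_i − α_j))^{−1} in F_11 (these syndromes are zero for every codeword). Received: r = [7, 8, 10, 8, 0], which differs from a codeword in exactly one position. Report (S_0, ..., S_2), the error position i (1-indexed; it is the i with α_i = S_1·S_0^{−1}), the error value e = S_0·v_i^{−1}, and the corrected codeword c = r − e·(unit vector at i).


S = (2, 10, 6), error at position 4, error magnitude e = 6, c = [7, 8, 10, 2, 0].

Step 1: column multipliers v_i = (∏_{j≠i}(α_i − α_j))^{−1} mod 11.
  i = 1 (α = 8): (8−2)(8−1)(8−5)(8−6) = 6·7·3·2 = 252 ≡ 10, so v_1 = 10^{−1} = 10 (mod 11).
  i = 2 (α = 2): (2−8)(2−1)(2−5)(2−6) = (−6)·1·(−3)·(−4) = −72 ≡ 5, so v_2 = 5^{−1} = 9 (mod 11).
  i = 3 (α = 1): (1−8)(1−2)(1−5)(1−6) = (−7)·(−1)·(−4)·(−5) = 140 ≡ 8, so v_3 = 8^{−1} = 7 (mod 11).
  i = 4 (α = 5): (5−8)(5−2)(5−1)(5−6) = (−3)·3·4·(−1) = 36 ≡ 3, so v_4 = 3^{−1} = 4 (mod 11).
  i = 5 (α = 6): (6−8)(6−2)(6−1)(6−5) = (−2)·4·5·1 = −40 ≡ 4, so v_5 = 4^{−1} = 3 (mod 11).
  v = [10, 9, 7, 4, 3].
Step 2: syndromes of r = [7, 8, 10, 8, 0] (all sums mod 11).
  S_0 = Σ v_i r_i = 10·7 + 9·8 + 7·10 + 4·8 + 3·0 = 244 ≡ 2.
  S_1 = Σ v_i α_i r_i = 10·8·7 + 9·2·8 + 7·1·10 + 4·5·8 + 3·6·0 = 934 ≡ 10.
  α_i^2 mod 11 = [9, 4, 1, 3, 3].
  S_2 = Σ v_i α_i^2 r_i = 10·9·7 + 9·4·8 + 7·1·10 + 4·3·8 + 3·3·0 = 1084 ≡ 6.
  S = (2, 10, 6) ≠ 0, so r is not a codeword (an error is present).
Step 3: locate the error. For a single error e at position i, S_ℓ = v_i·e·α_i^ℓ, so α_err = S_1/S_0.
  S_0^{−1} = 2^{−1} = 6 (mod 11), so α_err = 10·6 = 60 ≡ 5 = α_4. Error position i = 4.
  Consistency check: S_2/S_1 = 6·10 = 60 ≡ 5 = α_err ✓ (single-error assumption holds).
Step 4: error magnitude e = S_0/v_4 = S_0·∏_{j≠4}(α_4 − α_j) = 2·3 = 6 ≡ 6 (mod 11).
Step 5: correct position 4: c_4 = r_4 − e = 8 − 6 ≡ 2 (mod 11). Hence c = [7, 8, 10, 2, 0].
  Check: interpolating c through the α_i gives m(x) = 1 + 9·x (degree < 2) with m(α_i) = c_i for every i, so c is indeed a codeword.


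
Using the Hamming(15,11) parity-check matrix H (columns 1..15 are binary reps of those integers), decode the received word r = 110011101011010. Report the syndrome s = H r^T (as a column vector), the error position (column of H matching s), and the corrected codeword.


s = (0, 1, 1, 1)^T, error position = 7, corrected codeword c = 110011001011010

Compute s = H r^T mod 2 one row at a time:
  s_1 = 0 + 1 + 0 + 1 + 1 + 0 + 1 + 0 = 4 ≡ 0 (mod 2).
  s_2 = 0 + 1 + 1 + 1 + 1 + 0 + 1 + 0 = 5 ≡ 1 (mod 2).
  s_3 = 1 + 0 + 1 + 1 + 0 + 1 + 1 + 0 = 5 ≡ 1 (mod 2).
  s_4 = 1 + 0 + 1 + 1 + 1 + 1 + 0 + 0 = 5 ≡ 1 (mod 2).
s = (0, 1, 1, 1)^T — this equals column 7 of H (binary 0111), so error is at position 7.
Correct: flip bit 7 of r = 110011101011010 to get c = 110011001011010.


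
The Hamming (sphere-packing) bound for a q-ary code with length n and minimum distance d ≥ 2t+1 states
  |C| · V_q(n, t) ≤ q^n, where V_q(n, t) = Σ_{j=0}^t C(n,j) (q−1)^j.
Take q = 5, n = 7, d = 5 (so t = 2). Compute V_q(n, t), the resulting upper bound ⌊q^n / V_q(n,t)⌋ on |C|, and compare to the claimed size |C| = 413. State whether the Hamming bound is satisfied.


V_q(n, t) = 365, q^n = 78125, Hamming bound = 214, |C| = 413 > bound (violated).

Step 1: Compute V_q(n, t) = Σ_{j=0}^2 C(n, j) (q−1)^j.
  j = 0: C(7,0)·(4)^0 = 1·1 = 1.
  j = 1: C(7,1)·(4)^1 = 7·4 = 28.
  j = 2: C(7,2)·(4)^2 = 21·16 = 336.
  V_q(n, t) = 1 + 28 + 336 = 365.
Step 2: q^n = 5^7 = 78125.
Step 3: Hamming bound ⌊q^n / V_q(n,t)⌋ = ⌊78125/365⌋ = 214.
Step 4: Compare |C| = 413 to 214: violated.
The claimed |C| lies above the Hamming bound, so no 5-ary code of length 7 with d ≥ 5 can have 413 codewords.


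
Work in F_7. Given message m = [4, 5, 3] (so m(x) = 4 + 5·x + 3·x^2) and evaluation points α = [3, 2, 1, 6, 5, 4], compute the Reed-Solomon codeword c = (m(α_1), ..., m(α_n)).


c = [4, 5, 5, 2, 6, 2]

Message polynomial: m(x) = 4 + 5·x + 3·x^2 (mod 7).
For each evaluation point α_i, compute m(α_i) mod 7:
  α_1 = 3: Horner steps 3 → 0 → 4, so m(3) = 4.
  α_2 = 2: Horner steps 3 → 4 → 5, so m(2) = 5.
  α_3 = 1: Horner steps 3 → 1 → 5, so m(1) = 5.
  α_4 = 6: Horner steps 3 → 2 → 2, so m(6) = 2.
  α_5 = 5: Horner steps 3 → 6 → 6, so m(5) = 6.
  α_6 = 4: Horner steps 3 → 3 → 2, so m(4) = 2.
Codeword c = [4, 5, 5, 2, 6, 2] ∈ F_7^6.


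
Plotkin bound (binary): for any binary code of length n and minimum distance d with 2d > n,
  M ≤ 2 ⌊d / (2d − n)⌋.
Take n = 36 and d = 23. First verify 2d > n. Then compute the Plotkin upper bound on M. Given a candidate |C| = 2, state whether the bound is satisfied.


Plotkin bound M ≤ 4; given |C| = 2 ≤ bound (satisfied).

Check applicability: 2d = 46, n = 36.
2d − n = 10 > 0, so Plotkin applies.
Compute d/(2d−n) = 23/10 ≈ 2.3000.
⌊d/(2d−n)⌋ = 2.
Plotkin bound: M ≤ 2·2 = 4.
Given |C| = 2, check: satisfied.
This |C| is below the Plotkin bound.


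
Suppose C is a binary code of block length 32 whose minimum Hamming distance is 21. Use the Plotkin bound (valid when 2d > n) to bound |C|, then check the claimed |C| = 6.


Plotkin bound M ≤ 4; given |C| = 6 > bound (violated).

Check applicability: 2d = 42, n = 32.
2d − n = 10 > 0, so Plotkin applies.
Compute d/(2d−n) = 21/10 ≈ 2.1000.
⌊d/(2d−n)⌋ = 2.
Plotkin bound: M ≤ 2·2 = 4.
Given |C| = 6, check: VIOLATED.
This |C| is above the Plotkin bound, so no binary code with n = 32, d = 21 and 6 codewords exists.


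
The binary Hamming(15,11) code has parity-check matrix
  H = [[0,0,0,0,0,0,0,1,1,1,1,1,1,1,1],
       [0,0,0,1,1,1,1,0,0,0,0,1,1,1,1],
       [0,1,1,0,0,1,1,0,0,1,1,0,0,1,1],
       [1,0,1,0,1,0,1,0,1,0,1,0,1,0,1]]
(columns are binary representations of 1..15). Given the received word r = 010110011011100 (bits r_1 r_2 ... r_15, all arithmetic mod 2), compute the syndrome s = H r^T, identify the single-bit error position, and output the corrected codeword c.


s = (1, 0, 0, 0)^T, error position = 8, corrected codeword c = 010110001011100

Compute s = H r^T mod 2 one row at a time:
  s_1 = 1 + 1 + 0 + 1 + 1 + 1 + 0 + 0 = 5 ≡ 1 (mod 2).
  s_2 = 1 + 1 + 0 + 0 + 1 + 1 + 0 + 0 = 4 ≡ 0 (mod 2).
  s_3 = 1 + 0 + 0 + 0 + 0 + 1 + 0 + 0 = 2 ≡ 0 (mod 2).
  s_4 = 0 + 0 + 1 + 0 + 1 + 1 + 1 + 0 = 4 ≡ 0 (mod 2).
s = (1, 0, 0, 0)^T — this equals column 8 of H (binary 1000), so error is at position 8.
Correct: flip bit 8 of r = 010110011011100 to get c = 010110001011100.


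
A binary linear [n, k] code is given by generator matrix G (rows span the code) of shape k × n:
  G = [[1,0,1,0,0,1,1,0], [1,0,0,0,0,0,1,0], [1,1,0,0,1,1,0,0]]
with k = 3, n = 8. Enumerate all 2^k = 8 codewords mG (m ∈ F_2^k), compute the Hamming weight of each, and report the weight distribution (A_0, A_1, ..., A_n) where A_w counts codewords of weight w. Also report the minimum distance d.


Weight distribution: A_0 = 1, A_2 = 2, A_4 = 5. Minimum distance d = 2.

Enumerate all 2^3 = 8 messages m ∈ F_2^3.
For each, compute codeword c = mG in F_2^8, then tally its weight.
  m = 000 → c = 00000000, weight = 0.
  m = 100 → c = 10100110, weight = 4.
  m = 010 → c = 10000010, weight = 2.
  m = 110 → c = 00100100, weight = 2.
  m = 001 → c = 11001100, weight = 4.
  m = 101 → c = 01101010, weight = 4.
  m = 011 → c = 01001110, weight = 4.
  m = 111 → c = 11101000, weight = 4.
Tally weights:
  weight 0: 1 codewords.
  weight 2: 2 codewords.
  weight 4: 5 codewords.
Minimum distance d = smallest w > 0 with A_w > 0 = 2.
Sanity: Σ A_w = 8 = 2^3 = 8 ✓.


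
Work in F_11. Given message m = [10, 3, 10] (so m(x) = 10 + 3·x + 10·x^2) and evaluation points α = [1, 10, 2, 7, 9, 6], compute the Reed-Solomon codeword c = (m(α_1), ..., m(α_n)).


c = [1, 6, 1, 4, 0, 3]

Message polynomial: m(x) = 10 + 3·x + 10·x^2 (mod 11).
For each evaluation point α_i, compute m(α_i) mod 11:
  α_1 = 1: Horner steps 10 → 2 → 1, so m(1) = 1.
  α_2 = 10: Horner steps 10 → 4 → 6, so m(10) = 6.
  α_3 = 2: Horner steps 10 → 1 → 1, so m(2) = 1.
  α_4 = 7: Horner steps 10 → 7 → 4, so m(7) = 4.
  α_5 = 9: Horner steps 10 → 5 → 0, so m(9) = 0.
  α_6 = 6: Horner steps 10 → 8 → 3, so m(6) = 3.
Codeword c = [1, 6, 1, 4, 0, 3] ∈ F_11^6.


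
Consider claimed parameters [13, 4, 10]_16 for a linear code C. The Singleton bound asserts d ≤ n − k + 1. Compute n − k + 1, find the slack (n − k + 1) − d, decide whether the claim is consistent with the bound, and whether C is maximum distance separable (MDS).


Singleton RHS = n − k + 1 = 10, slack = 0, bound satisfied, MDS.

Singleton bound: d ≤ n − k + 1.
Here n = 13, k = 4, so n − k + 1 = 10.
Given d = 10, check d ≤ 10: YES.
Slack = (n − k + 1) − d = 0.
The code is MDS (slack = 0).
Description: the claimed parameters are [13, 4, 10]_16; such a code would be MDS (meets Singleton bound).


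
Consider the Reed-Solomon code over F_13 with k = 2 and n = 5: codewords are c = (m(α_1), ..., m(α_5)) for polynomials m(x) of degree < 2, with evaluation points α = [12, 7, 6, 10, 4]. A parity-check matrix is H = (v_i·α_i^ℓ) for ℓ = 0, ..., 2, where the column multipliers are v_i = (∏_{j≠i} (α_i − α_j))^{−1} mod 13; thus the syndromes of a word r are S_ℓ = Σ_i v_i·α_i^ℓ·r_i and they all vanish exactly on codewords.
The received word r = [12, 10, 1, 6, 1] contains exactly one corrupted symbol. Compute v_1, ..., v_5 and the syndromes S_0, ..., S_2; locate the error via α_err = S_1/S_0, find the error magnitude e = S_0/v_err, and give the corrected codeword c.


S = (5, 4, 11), error at position 3, error magnitude e = 7, c = [12, 10, 7, 6, 1].

Step 1: column multipliers v_i = (∏_{j≠i}(α_i − α_j))^{−1} mod 13.
  i = 1 (α = 12): (12−7)(12−6)(12−10)(12−4) = 5·6·2·8 = 480 ≡ 12, so v_1 = 12^{−1} = 12 (mod 13).
  i = 2 (α = 7): (7−12)(7−6)(7−10)(7−4) = (−5)·1·(−3)·3 = 45 ≡ 6, so v_2 = 6^{−1} = 11 (mod 13).
  i = 3 (α = 6): (6−12)(6−7)(6−10)(6−4) = (−6)·(−1)·(−4)·2 = −48 ≡ 4, so v_3 = 4^{−1} = 10 (mod 13).
  i = 4 (α = 10): (10−12)(10−7)(10−6)(10−4) = (−2)·3·4·6 = −144 ≡ 12, so v_4 = 12^{−1} = 12 (mod 13).
  i = 5 (α = 4): (4−12)(4−7)(4−6)(4−10) = (−8)·(−3)·(−2)·(−6) = 288 ≡ 2, so v_5 = 2^{−1} = 7 (mod 13).
  v = [12, 11, 10, 12, 7].
Step 2: syndromes of r = [12, 10, 1, 6, 1] (all sums mod 13).
  S_0 = Σ v_i r_i = 12·12 + 11·10 + 10·1 + 12·6 + 7·1 = 343 ≡ 5.
  S_1 = Σ v_i α_i r_i = 12·12·12 + 11·7·10 + 10·6·1 + 12·10·6 + 7·4·1 = 3306 ≡ 4.
  α_i^2 mod 13 = [1, 10, 10, 9, 3].
  S_2 = Σ v_i α_i^2 r_i = 12·1·12 + 11·10·10 + 10·10·1 + 12·9·6 + 7·3·1 = 2013 ≡ 11.
  S = (5, 4, 11) ≠ 0, so r is not a codeword (an error is present).
Step 3: locate the error. For a single error e at position i, S_ℓ = v_i·e·α_i^ℓ, so α_err = S_1/S_0.
  S_0^{−1} = 5^{−1} = 8 (mod 13), so α_err = 4·8 = 32 ≡ 6 = α_3. Error position i = 3.
  Consistency check: S_2/S_1 = 11·10 = 110 ≡ 6 = α_err ✓ (single-error assumption holds).
Step 4: error magnitude e = S_0/v_3 = S_0·∏_{j≠3}(α_3 − α_j) = 5·4 = 20 ≡ 7 (mod 13).
Step 5: correct position 3: c_3 = r_3 − e = 1 − 7 ≡ 7 (mod 13). Hence c = [12, 10, 7, 6, 1].
  Check: interpolating c through the α_i gives m(x) = 2 + 3·x (degree < 2) with m(α_i) = c_i for every i, so c is indeed a codeword.


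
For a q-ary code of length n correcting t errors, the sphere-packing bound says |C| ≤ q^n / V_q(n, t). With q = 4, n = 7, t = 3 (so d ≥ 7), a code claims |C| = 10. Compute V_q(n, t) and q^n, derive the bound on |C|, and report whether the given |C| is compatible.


V_q(n, t) = 1156, q^n = 16384, Hamming bound = 14, |C| = 10 ≤ bound (satisfied).

Step 1: Compute V_q(n, t) = Σ_{j=0}^3 C(n, j) (q−1)^j.
  j = 0: C(7,0)·(3)^0 = 1·1 = 1.
  j = 1: C(7,1)·(3)^1 = 7·3 = 21.
  j = 2: C(7,2)·(3)^2 = 21·9 = 189.
  j = 3: C(7,3)·(3)^3 = 35·27 = 945.
  V_q(n, t) = 1 + 21 + 189 + 945 = 1156.
Step 2: q^n = 4^7 = 16384.
Step 3: Hamming bound ⌊q^n / V_q(n,t)⌋ = ⌊16384/1156⌋ = 14.
Step 4: Compare |C| = 10 to 14: satisfied.
The claimed |C| lies below the Hamming bound.


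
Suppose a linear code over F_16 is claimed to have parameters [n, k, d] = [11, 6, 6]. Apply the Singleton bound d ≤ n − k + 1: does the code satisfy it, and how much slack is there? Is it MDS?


Singleton RHS = n − k + 1 = 6, slack = 0, bound satisfied, MDS.

Singleton bound: d ≤ n − k + 1.
Here n = 11, k = 6, so n − k + 1 = 6.
Given d = 6, check d ≤ 6: YES.
Slack = (n − k + 1) − d = 0.
The code is MDS (slack = 0).
Description: the claimed parameters are [11, 6, 6]_16; such a code would be MDS (meets Singleton bound).


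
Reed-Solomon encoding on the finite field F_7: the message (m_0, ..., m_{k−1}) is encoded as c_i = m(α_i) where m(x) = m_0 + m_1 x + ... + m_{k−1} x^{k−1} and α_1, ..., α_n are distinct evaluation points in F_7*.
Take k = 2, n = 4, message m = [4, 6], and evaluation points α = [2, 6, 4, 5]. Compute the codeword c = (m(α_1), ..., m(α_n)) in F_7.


c = [2, 5, 0, 6]

Message polynomial: m(x) = 4 + 6·x (mod 7).
For each evaluation point α_i, compute m(α_i) mod 7:
  α_1 = 2: Horner steps 6 → 2, so m(2) = 2.
  α_2 = 6: Horner steps 6 → 5, so m(6) = 5.
  α_3 = 4: Horner steps 6 → 0, so m(4) = 0.
  α_4 = 5: Horner steps 6 → 6, so m(5) = 6.
Codeword c = [2, 5, 0, 6] ∈ F_7^4.


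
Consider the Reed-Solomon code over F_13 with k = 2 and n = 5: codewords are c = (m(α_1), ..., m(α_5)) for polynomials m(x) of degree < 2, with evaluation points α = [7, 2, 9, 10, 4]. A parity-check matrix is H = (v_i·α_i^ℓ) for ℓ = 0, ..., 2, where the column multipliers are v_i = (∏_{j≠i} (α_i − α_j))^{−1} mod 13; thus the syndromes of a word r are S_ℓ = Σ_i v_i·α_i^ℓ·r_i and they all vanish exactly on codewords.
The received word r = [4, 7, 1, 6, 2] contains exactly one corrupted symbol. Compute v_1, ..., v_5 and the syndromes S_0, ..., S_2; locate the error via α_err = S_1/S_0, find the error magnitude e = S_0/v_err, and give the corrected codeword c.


S = (2, 4, 8), error at position 2, error magnitude e = 2, c = [4, 5, 1, 6, 2].

Step 1: column multipliers v_i = (∏_{j≠i}(α_i − α_j))^{−1} mod 13.
  i = 1 (α = 7): (7−2)(7−9)(7−10)(7−4) = 5·(−2)·(−3)·3 = 90 ≡ 12, so v_1 = 12^{−1} = 12 (mod 13).
  i = 2 (α = 2): (2−7)(2−9)(2−10)(2−4) = (−5)·(−7)·(−8)·(−2) = 560 ≡ 1, so v_2 = 1^{−1} = 1 (mod 13).
  i = 3 (α = 9): (9−7)(9−2)(9−10)(9−4) = 2·7·(−1)·5 = −70 ≡ 8, so v_3 = 8^{−1} = 5 (mod 13).
  i = 4 (α = 10): (10−7)(10−2)(10−9)(10−4) = 3·8·1·6 = 144 ≡ 1, so v_4 = 1^{−1} = 1 (mod 13).
  i = 5 (α = 4): (4−7)(4−2)(4−9)(4−10) = (−3)·2·(−5)·(−6) = −180 ≡ 2, so v_5 = 2^{−1} = 7 (mod 13).
  v = [12, 1, 5, 1, 7].
Step 2: syndromes of r = [4, 7, 1, 6, 2] (all sums mod 13).
  S_0 = Σ v_i r_i = 12·4 + 1·7 + 5·1 + 1·6 + 7·2 = 80 ≡ 2.
  S_1 = Σ v_i α_i r_i = 12·7·4 + 1·2·7 + 5·9·1 + 1·10·6 + 7·4·2 = 511 ≡ 4.
  α_i^2 mod 13 = [10, 4, 3, 9, 3].
  S_2 = Σ v_i α_i^2 r_i = 12·10·4 + 1·4·7 + 5·3·1 + 1·9·6 + 7·3·2 = 619 ≡ 8.
  S = (2, 4, 8) ≠ 0, so r is not a codeword (an error is present).
Step 3: locate the error. For a single error e at position i, S_ℓ = v_i·e·α_i^ℓ, so α_err = S_1/S_0.
  S_0^{−1} = 2^{−1} = 7 (mod 13), so α_err = 4·7 = 28 ≡ 2 = α_2. Error position i = 2.
  Consistency check: S_2/S_1 = 8·10 = 80 ≡ 2 = α_err ✓ (single-error assumption holds).
Step 4: error magnitude e = S_0/v_2 = S_0·∏_{j≠2}(α_2 − α_j) = 2·1 = 2 ≡ 2 (mod 13).
Step 5: correct position 2: c_2 = r_2 − e = 7 − 2 ≡ 5 (mod 13). Hence c = [4, 5, 1, 6, 2].
  Check: interpolating c through the α_i gives m(x) = 8 + 5·x (degree < 2) with m(α_i) = c_i for every i, so c is indeed a codeword.


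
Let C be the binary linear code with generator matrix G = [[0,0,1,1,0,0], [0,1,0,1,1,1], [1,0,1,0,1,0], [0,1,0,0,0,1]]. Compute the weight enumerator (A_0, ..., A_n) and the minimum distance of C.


Weight distribution: A_0 = 1, A_1 = 1, A_2 = 4, A_3 = 4, A_4 = 3, A_5 = 3. Minimum distance d = 1.

Enumerate all 2^4 = 16 messages m ∈ F_2^4.
For each, compute codeword c = mG in F_2^6, then tally its weight.
  m = 0000 → c = 000000, weight = 0.
  m = 1000 → c = 001100, weight = 2.
  m = 0100 → c = 010111, weight = 4.
  m = 1100 → c = 011011, weight = 4.
  m = 0010 → c = 101010, weight = 3.
  m = 1010 → c = 100110, weight = 3.
  m = 0110 → c = 111101, weight = 5.
  m = 1110 → c = 110001, weight = 3.
  m = 0001 → c = 010001, weight = 2.
  m = 1001 → c = 011101, weight = 4.
  m = 0101 → c = 000110, weight = 2.
  m = 1101 → c = 001010, weight = 2.
  m = 0011 → c = 111011, weight = 5.
  m = 1011 → c = 110111, weight = 5.
  m = 0111 → c = 101100, weight = 3.
  m = 1111 → c = 100000, weight = 1.
Tally weights:
  weight 0: 1 codewords.
  weight 1: 1 codewords.
  weight 2: 4 codewords.
  weight 3: 4 codewords.
  weight 4: 3 codewords.
  weight 5: 3 codewords.
Minimum distance d = smallest w > 0 with A_w > 0 = 1.
Sanity: Σ A_w = 16 = 2^4 = 16 ✓.


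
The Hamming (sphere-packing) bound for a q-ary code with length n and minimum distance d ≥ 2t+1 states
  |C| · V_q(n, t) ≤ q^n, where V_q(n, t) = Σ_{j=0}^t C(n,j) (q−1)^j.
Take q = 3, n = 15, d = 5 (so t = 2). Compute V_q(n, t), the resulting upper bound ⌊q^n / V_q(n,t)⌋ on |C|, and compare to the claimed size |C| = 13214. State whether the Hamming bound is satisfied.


V_q(n, t) = 451, q^n = 14348907, Hamming bound = 31815, |C| = 13214 ≤ bound (satisfied).

Step 1: Compute V_q(n, t) = Σ_{j=0}^2 C(n, j) (q−1)^j.
  j = 0: C(15,0)·(2)^0 = 1·1 = 1.
  j = 1: C(15,1)·(2)^1 = 15·2 = 30.
  j = 2: C(15,2)·(2)^2 = 105·4 = 420.
  V_q(n, t) = 1 + 30 + 420 = 451.
Step 2: q^n = 3^15 = 14348907.
Step 3: Hamming bound ⌊q^n / V_q(n,t)⌋ = ⌊14348907/451⌋ = 31815.
Step 4: Compare |C| = 13214 to 31815: satisfied.
The claimed |C| lies below the Hamming bound.


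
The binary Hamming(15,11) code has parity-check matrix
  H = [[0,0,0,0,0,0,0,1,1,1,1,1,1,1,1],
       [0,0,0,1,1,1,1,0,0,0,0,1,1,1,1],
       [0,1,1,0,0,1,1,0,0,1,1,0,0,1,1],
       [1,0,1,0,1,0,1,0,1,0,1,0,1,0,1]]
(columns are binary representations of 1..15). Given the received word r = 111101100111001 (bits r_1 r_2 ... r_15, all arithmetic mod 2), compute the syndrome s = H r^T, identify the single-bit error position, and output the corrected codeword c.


s = (0, 1, 1, 1)^T, error position = 7, corrected codeword c = 111101000111001

Compute s = H r^T mod 2 one row at a time:
  s_1 = 0 + 0 + 1 + 1 + 1 + 0 + 0 + 1 = 4 ≡ 0 (mod 2).
  s_2 = 1 + 0 + 1 + 1 + 1 + 0 + 0 + 1 = 5 ≡ 1 (mod 2).
  s_3 = 1 + 1 + 1 + 1 + 1 + 1 + 0 + 1 = 7 ≡ 1 (mod 2).
  s_4 = 1 + 1 + 0 + 1 + 0 + 1 + 0 + 1 = 5 ≡ 1 (mod 2).
s = (0, 1, 1, 1)^T — this equals column 7 of H (binary 0111), so error is at position 7.
Correct: flip bit 7 of r = 111101100111001 to get c = 111101000111001.


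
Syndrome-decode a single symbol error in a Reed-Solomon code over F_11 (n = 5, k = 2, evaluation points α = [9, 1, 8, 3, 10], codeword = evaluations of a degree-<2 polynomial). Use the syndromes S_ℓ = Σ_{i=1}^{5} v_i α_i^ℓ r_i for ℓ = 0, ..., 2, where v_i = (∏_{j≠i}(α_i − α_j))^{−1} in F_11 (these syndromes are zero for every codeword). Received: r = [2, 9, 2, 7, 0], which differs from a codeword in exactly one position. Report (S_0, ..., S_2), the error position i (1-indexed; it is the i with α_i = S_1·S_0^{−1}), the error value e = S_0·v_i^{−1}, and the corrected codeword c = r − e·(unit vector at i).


S = (8, 6, 10), error at position 1, error magnitude e = 1, c = [1, 9, 2, 7, 0].

Step 1: column multipliers v_i = (∏_{j≠i}(α_i − α_j))^{−1} mod 11.
  i = 1 (α = 9): (9−1)(9−8)(9−3)(9−10) = 8·1·6·(−1) = −48 ≡ 7, so v_1 = 7^{−1} = 8 (mod 11).
  i = 2 (α = 1): (1−9)(1−8)(1−3)(1−10) = (−8)·(−7)·(−2)·(−9) = 1008 ≡ 7, so v_2 = 7^{−1} = 8 (mod 11).
  i = 3 (α = 8): (8−9)(8−1)(8−3)(8−10) = (−1)·7·5·(−2) = 70 ≡ 4, so v_3 = 4^{−1} = 3 (mod 11).
  i = 4 (α = 3): (3−9)(3−1)(3−8)(3−10) = (−6)·2·(−5)·(−7) = −420 ≡ 9, so v_4 = 9^{−1} = 5 (mod 11).
  i = 5 (α = 10): (10−9)(10−1)(10−8)(10−3) = 1·9·2·7 = 126 ≡ 5, so v_5 = 5^{−1} = 9 (mod 11).
  v = [8, 8, 3, 5, 9].
Step 2: syndromes of r = [2, 9, 2, 7, 0] (all sums mod 11).
  S_0 = Σ v_i r_i = 8·2 + 8·9 + 3·2 + 5·7 + 9·0 = 129 ≡ 8.
  S_1 = Σ v_i α_i r_i = 8·9·2 + 8·1·9 + 3·8·2 + 5·3·7 + 9·10·0 = 369 ≡ 6.
  α_i^2 mod 11 = [4, 1, 9, 9, 1].
  S_2 = Σ v_i α_i^2 r_i = 8·4·2 + 8·1·9 + 3·9·2 + 5·9·7 + 9·1·0 = 505 ≡ 10.
  S = (8, 6, 10) ≠ 0, so r is not a codeword (an error is present).
Step 3: locate the error. For a single error e at position i, S_ℓ = v_i·e·α_i^ℓ, so α_err = S_1/S_0.
  S_0^{−1} = 8^{−1} = 7 (mod 11), so α_err = 6·7 = 42 ≡ 9 = α_1. Error position i = 1.
  Consistency check: S_2/S_1 = 10·2 = 20 ≡ 9 = α_err ✓ (single-error assumption holds).
Step 4: error magnitude e = S_0/v_1 = S_0·∏_{j≠1}(α_1 − α_j) = 8·7 = 56 ≡ 1 (mod 11).
Step 5: correct position 1: c_1 = r_1 − e = 2 − 1 ≡ 1 (mod 11). Hence c = [1, 9, 2, 7, 0].
  Check: interpolating c through the α_i gives m(x) = 10 + 10·x (degree < 2) with m(α_i) = c_i for every i, so c is indeed a codeword.


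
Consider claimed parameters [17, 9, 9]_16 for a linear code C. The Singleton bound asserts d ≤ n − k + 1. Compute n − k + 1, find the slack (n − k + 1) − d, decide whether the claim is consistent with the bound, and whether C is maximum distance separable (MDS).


Singleton RHS = n − k + 1 = 9, slack = 0, bound satisfied, MDS.

Singleton bound: d ≤ n − k + 1.
Here n = 17, k = 9, so n − k + 1 = 9.
Given d = 9, check d ≤ 9: YES.
Slack = (n − k + 1) − d = 0.
The code is MDS (slack = 0).
Description: the claimed parameters are [17, 9, 9]_16; such a code would be MDS (meets Singleton bound).


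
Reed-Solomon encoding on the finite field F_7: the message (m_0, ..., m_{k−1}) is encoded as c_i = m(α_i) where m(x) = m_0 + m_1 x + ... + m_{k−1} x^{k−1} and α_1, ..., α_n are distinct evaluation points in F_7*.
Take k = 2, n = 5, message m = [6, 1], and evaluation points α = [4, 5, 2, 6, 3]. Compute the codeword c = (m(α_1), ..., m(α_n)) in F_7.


c = [3, 4, 1, 5, 2]

Message polynomial: m(x) = 6 + 1·x (mod 7).
For each evaluation point α_i, compute m(α_i) mod 7:
  α_1 = 4: Horner steps 1 → 3, so m(4) = 3.
  α_2 = 5: Horner steps 1 → 4, so m(5) = 4.
  α_3 = 2: Horner steps 1 → 1, so m(2) = 1.
  α_4 = 6: Horner steps 1 → 5, so m(6) = 5.
  α_5 = 3: Horner steps 1 → 2, so m(3) = 2.
Codeword c = [3, 4, 1, 5, 2] ∈ F_7^5.


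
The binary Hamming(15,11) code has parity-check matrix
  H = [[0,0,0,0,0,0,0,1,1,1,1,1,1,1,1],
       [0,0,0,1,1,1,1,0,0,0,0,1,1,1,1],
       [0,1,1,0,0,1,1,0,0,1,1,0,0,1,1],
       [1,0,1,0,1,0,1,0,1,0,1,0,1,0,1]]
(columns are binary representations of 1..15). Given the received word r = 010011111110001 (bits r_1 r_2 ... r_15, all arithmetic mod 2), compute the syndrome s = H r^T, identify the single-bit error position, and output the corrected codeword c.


s = (1, 0, 0, 1)^T, error position = 9, corrected codeword c = 010011110110001

Compute s = H r^T mod 2 one row at a time:
  s_1 = 1 + 1 + 1 + 1 + 0 + 0 + 0 + 1 = 5 ≡ 1 (mod 2).
  s_2 = 0 + 1 + 1 + 1 + 0 + 0 + 0 + 1 = 4 ≡ 0 (mod 2).
  s_3 = 1 + 0 + 1 + 1 + 1 + 1 + 0 + 1 = 6 ≡ 0 (mod 2).
  s_4 = 0 + 0 + 1 + 1 + 1 + 1 + 0 + 1 = 5 ≡ 1 (mod 2).
s = (1, 0, 0, 1)^T — this equals column 9 of H (binary 1001), so error is at position 9.
Correct: flip bit 9 of r = 010011111110001 to get c = 010011110110001.


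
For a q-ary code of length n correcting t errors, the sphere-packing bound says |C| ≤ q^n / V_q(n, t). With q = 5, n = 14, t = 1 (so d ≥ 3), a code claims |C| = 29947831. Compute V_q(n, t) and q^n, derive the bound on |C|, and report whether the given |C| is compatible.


V_q(n, t) = 57, q^n = 6103515625, Hamming bound = 107079221, |C| = 29947831 ≤ bound (satisfied).

Step 1: Compute V_q(n, t) = Σ_{j=0}^1 C(n, j) (q−1)^j.
  j = 0: C(14,0)·(4)^0 = 1·1 = 1.
  j = 1: C(14,1)·(4)^1 = 14·4 = 56.
  V_q(n, t) = 1 + 56 = 57.
Step 2: q^n = 5^14 = 6103515625.
Step 3: Hamming bound ⌊q^n / V_q(n,t)⌋ = ⌊6103515625/57⌋ = 107079221.
Step 4: Compare |C| = 29947831 to 107079221: satisfied.
The claimed |C| lies below the Hamming bound.


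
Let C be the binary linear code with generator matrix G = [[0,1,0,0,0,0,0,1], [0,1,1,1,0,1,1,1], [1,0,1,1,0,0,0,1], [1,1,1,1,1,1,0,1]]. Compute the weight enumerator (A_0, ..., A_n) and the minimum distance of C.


Weight distribution: A_0 = 1, A_2 = 1, A_3 = 3, A_4 = 5, A_5 = 4, A_6 = 1, A_7 = 1. Minimum distance d = 2.

Enumerate all 2^4 = 16 messages m ∈ F_2^4.
For each, compute codeword c = mG in F_2^8, then tally its weight.
  m = 0000 → c = 00000000, weight = 0.
  m = 1000 → c = 01000001, weight = 2.
  m = 0100 → c = 01110111, weight = 6.
  m = 1100 → c = 00110110, weight = 4.
  m = 0010 → c = 10110001, weight = 4.
  m = 1010 → c = 11110000, weight = 4.
  m = 0110 → c = 11000110, weight = 4.
  m = 1110 → c = 10000111, weight = 4.
  m = 0001 → c = 11111101, weight = 7.
  m = 1001 → c = 10111100, weight = 5.
  m = 0101 → c = 10001010, weight = 3.
  m = 1101 → c = 11001011, weight = 5.
  m = 0011 → c = 01001100, weight = 3.
  m = 1011 → c = 00001101, weight = 3.
  m = 0111 → c = 00111011, weight = 5.
  m = 1111 → c = 01111010, weight = 5.
Tally weights:
  weight 0: 1 codewords.
  weight 2: 1 codewords.
  weight 3: 3 codewords.
  weight 4: 5 codewords.
  weight 5: 4 codewords.
  weight 6: 1 codewords.
  weight 7: 1 codewords.
Minimum distance d = smallest w > 0 with A_w > 0 = 2.
Sanity: Σ A_w = 16 = 2^4 = 16 ✓.


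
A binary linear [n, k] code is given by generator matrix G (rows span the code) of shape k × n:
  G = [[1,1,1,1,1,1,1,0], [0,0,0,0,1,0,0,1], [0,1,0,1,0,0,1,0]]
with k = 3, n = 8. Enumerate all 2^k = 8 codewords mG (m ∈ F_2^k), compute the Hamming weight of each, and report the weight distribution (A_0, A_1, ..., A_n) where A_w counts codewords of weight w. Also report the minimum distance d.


Weight distribution: A_0 = 1, A_2 = 1, A_3 = 1, A_4 = 2, A_5 = 1, A_7 = 2. Minimum distance d = 2.

Enumerate all 2^3 = 8 messages m ∈ F_2^3.
For each, compute codeword c = mG in F_2^8, then tally its weight.
  m = 000 → c = 00000000, weight = 0.
  m = 100 → c = 11111110, weight = 7.
  m = 010 → c = 00001001, weight = 2.
  m = 110 → c = 11110111, weight = 7.
  m = 001 → c = 01010010, weight = 3.
  m = 101 → c = 10101100, weight = 4.
  m = 011 → c = 01011011, weight = 5.
  m = 111 → c = 10100101, weight = 4.
Tally weights:
  weight 0: 1 codewords.
  weight 2: 1 codewords.
  weight 3: 1 codewords.
  weight 4: 2 codewords.
  weight 5: 1 codewords.
  weight 7: 2 codewords.
Minimum distance d = smallest w > 0 with A_w > 0 = 2.
Sanity: Σ A_w = 8 = 2^3 = 8 ✓.


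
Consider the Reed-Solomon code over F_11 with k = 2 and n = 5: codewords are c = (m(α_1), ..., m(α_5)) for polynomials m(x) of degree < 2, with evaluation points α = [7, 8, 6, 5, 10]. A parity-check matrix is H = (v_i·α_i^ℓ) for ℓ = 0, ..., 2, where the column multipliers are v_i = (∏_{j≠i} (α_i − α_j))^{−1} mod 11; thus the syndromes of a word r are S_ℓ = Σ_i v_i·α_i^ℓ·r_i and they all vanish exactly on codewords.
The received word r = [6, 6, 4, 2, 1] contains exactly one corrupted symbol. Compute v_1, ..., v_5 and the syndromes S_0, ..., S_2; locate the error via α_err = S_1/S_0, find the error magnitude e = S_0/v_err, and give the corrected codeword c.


S = (2, 5, 7), error at position 2, error magnitude e = 9, c = [6, 8, 4, 2, 1].

Step 1: column multipliers v_i = (∏_{j≠i}(α_i − α_j))^{−1} mod 11.
  i = 1 (α = 7): (7−8)(7−6)(7−5)(7−10) = (−1)·1·2·(−3) = 6 ≡ 6, so v_1 = 6^{−1} = 2 (mod 11).
  i = 2 (α = 8): (8−7)(8−6)(8−5)(8−10) = 1·2·3·(−2) = −12 ≡ 10, so v_2 = 10^{−1} = 10 (mod 11).
  i = 3 (α = 6): (6−7)(6−8)(6−5)(6−10) = (−1)·(−2)·1·(−4) = −8 ≡ 3, so v_3 = 3^{−1} = 4 (mod 11).
  i = 4 (α = 5): (5−7)(5−8)(5−6)(5−10) = (−2)·(−3)·(−1)·(−5) = 30 ≡ 8, so v_4 = 8^{−1} = 7 (mod 11).
  i = 5 (α = 10): (10−7)(10−8)(10−6)(10−5) = 3·2·4·5 = 120 ≡ 10, so v_5 = 10^{−1} = 10 (mod 11).
  v = [2, 10, 4, 7, 10].
Step 2: syndromes of r = [6, 6, 4, 2, 1] (all sums mod 11).
  S_0 = Σ v_i r_i = 2·6 + 10·6 + 4·4 + 7·2 + 10·1 = 112 ≡ 2.
  S_1 = Σ v_i α_i r_i = 2·7·6 + 10·8·6 + 4·6·4 + 7·5·2 + 10·10·1 = 830 ≡ 5.
  α_i^2 mod 11 = [5, 9, 3, 3, 1].
  S_2 = Σ v_i α_i^2 r_i = 2·5·6 + 10·9·6 + 4·3·4 + 7·3·2 + 10·1·1 = 700 ≡ 7.
  S = (2, 5, 7) ≠ 0, so r is not a codeword (an error is present).
Step 3: locate the error. For a single error e at position i, S_ℓ = v_i·e·α_i^ℓ, so α_err = S_1/S_0.
  S_0^{−1} = 2^{−1} = 6 (mod 11), so α_err = 5·6 = 30 ≡ 8 = α_2. Error position i = 2.
  Consistency check: S_2/S_1 = 7·9 = 63 ≡ 8 = α_err ✓ (single-error assumption holds).
Step 4: error magnitude e = S_0/v_2 = S_0·∏_{j≠2}(α_2 − α_j) = 2·10 = 20 ≡ 9 (mod 11).
Step 5: correct position 2: c_2 = r_2 − e = 6 − 9 ≡ 8 (mod 11). Hence c = [6, 8, 4, 2, 1].
  Check: interpolating c through the α_i gives m(x) = 3 + 2·x (degree < 2) with m(α_i) = c_i for every i, so c is indeed a codeword.


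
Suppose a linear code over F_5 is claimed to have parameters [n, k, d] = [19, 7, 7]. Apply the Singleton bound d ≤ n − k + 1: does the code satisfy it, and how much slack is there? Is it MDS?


Singleton RHS = n − k + 1 = 13, slack = 6, bound satisfied, not MDS.

Singleton bound: d ≤ n − k + 1.
Here n = 19, k = 7, so n − k + 1 = 13.
Given d = 7, check d ≤ 13: YES.
Slack = (n − k + 1) − d = 6.
The code is NOT MDS (slack = 6 > 0).
Description: the claimed parameters are [19, 7, 7]_5; such a code would be non-MDS.


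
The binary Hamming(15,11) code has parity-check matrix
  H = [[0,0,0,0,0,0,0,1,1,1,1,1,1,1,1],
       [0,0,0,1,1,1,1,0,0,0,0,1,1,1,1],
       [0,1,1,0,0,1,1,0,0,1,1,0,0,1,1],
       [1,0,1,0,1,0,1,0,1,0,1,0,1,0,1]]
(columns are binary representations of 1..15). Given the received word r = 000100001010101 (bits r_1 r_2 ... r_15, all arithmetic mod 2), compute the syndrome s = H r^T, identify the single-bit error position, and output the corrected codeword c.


s = (0, 1, 0, 0)^T, error position = 4, corrected codeword c = 000000001010101

Compute s = H r^T mod 2 one row at a time:
  s_1 = 0 + 1 + 0 + 1 + 0 + 1 + 0 + 1 = 4 ≡ 0 (mod 2).
  s_2 = 1 + 0 + 0 + 0 + 0 + 1 + 0 + 1 = 3 ≡ 1 (mod 2).
  s_3 = 0 + 0 + 0 + 0 + 0 + 1 + 0 + 1 = 2 ≡ 0 (mod 2).
  s_4 = 0 + 0 + 0 + 0 + 1 + 1 + 1 + 1 = 4 ≡ 0 (mod 2).
s = (0, 1, 0, 0)^T — this equals column 4 of H (binary 0100), so error is at position 4.
Correct: flip bit 4 of r = 000100001010101 to get c = 000000001010101.


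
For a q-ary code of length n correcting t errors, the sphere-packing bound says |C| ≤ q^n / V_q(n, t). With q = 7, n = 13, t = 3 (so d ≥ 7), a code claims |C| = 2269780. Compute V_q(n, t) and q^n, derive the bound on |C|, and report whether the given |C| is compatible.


V_q(n, t) = 64663, q^n = 96889010407, Hamming bound = 1498368, |C| = 2269780 > bound (violated).

Step 1: Compute V_q(n, t) = Σ_{j=0}^3 C(n, j) (q−1)^j.
  j = 0: C(13,0)·(6)^0 = 1·1 = 1.
  j = 1: C(13,1)·(6)^1 = 13·6 = 78.
  j = 2: C(13,2)·(6)^2 = 78·36 = 2808.
  j = 3: C(13,3)·(6)^3 = 286·216 = 61776.
  V_q(n, t) = 1 + 78 + 2808 + 61776 = 64663.
Step 2: q^n = 7^13 = 96889010407.
Step 3: Hamming bound ⌊q^n / V_q(n,t)⌋ = ⌊96889010407/64663⌋ = 1498368.
Step 4: Compare |C| = 2269780 to 1498368: violated.
The claimed |C| lies above the Hamming bound, so no 7-ary code of length 13 with d ≥ 7 can have 2269780 codewords.


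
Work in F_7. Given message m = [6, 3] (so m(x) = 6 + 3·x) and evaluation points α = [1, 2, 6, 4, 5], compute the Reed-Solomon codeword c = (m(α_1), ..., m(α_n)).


c = [2, 5, 3, 4, 0]

Message polynomial: m(x) = 6 + 3·x (mod 7).
For each evaluation point α_i, compute m(α_i) mod 7:
  α_1 = 1: Horner steps 3 → 2, so m(1) = 2.
  α_2 = 2: Horner steps 3 → 5, so m(2) = 5.
  α_3 = 6: Horner steps 3 → 3, so m(6) = 3.
  α_4 = 4: Horner steps 3 → 4, so m(4) = 4.
  α_5 = 5: Horner steps 3 → 0, so m(5) = 0.
Codeword c = [2, 5, 3, 4, 0] ∈ F_7^5.


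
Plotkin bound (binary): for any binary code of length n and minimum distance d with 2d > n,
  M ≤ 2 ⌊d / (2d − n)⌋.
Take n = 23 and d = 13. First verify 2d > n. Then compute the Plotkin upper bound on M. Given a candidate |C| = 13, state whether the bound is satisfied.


Plotkin bound M ≤ 8; given |C| = 13 > bound (violated).

Check applicability: 2d = 26, n = 23.
2d − n = 3 > 0, so Plotkin applies.
Compute d/(2d−n) = 13/3 ≈ 4.3333.
⌊d/(2d−n)⌋ = 4.
Plotkin bound: M ≤ 2·4 = 8.
Given |C| = 13, check: VIOLATED.
This |C| is above the Plotkin bound, so no binary code with n = 23, d = 13 and 13 codewords exists.


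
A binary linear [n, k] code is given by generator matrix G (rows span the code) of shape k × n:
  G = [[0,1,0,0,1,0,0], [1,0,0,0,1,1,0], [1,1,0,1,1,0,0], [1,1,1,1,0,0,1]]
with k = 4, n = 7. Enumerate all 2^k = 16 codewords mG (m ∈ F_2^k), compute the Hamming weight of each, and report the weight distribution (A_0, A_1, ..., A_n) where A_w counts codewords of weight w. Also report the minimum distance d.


Weight distribution: A_0 = 1, A_2 = 2, A_3 = 6, A_4 = 3, A_5 = 2, A_6 = 2. Minimum distance d = 2.

Enumerate all 2^4 = 16 messages m ∈ F_2^4.
For each, compute codeword c = mG in F_2^7, then tally its weight.
  m = 0000 → c = 0000000, weight = 0.
  m = 1000 → c = 0100100, weight = 2.
  m = 0100 → c = 1000110, weight = 3.
  m = 1100 → c = 1100010, weight = 3.
  m = 0010 → c = 1101100, weight = 4.
  m = 1010 → c = 1001000, weight = 2.
  m = 0110 → c = 0101010, weight = 3.
  m = 1110 → c = 0001110, weight = 3.
  m = 0001 → c = 1111001, weight = 5.
  m = 1001 → c = 1011101, weight = 5.
  m = 0101 → c = 0111111, weight = 6.
  m = 1101 → c = 0011011, weight = 4.
  m = 0011 → c = 0010101, weight = 3.
  m = 1011 → c = 0110001, weight = 3.
  m = 0111 → c = 1010011, weight = 4.
  m = 1111 → c = 1110111, weight = 6.
Tally weights:
  weight 0: 1 codewords.
  weight 2: 2 codewords.
  weight 3: 6 codewords.
  weight 4: 3 codewords.
  weight 5: 2 codewords.
  weight 6: 2 codewords.
Minimum distance d = smallest w > 0 with A_w > 0 = 2.
Sanity: Σ A_w = 16 = 2^4 = 16 ✓.


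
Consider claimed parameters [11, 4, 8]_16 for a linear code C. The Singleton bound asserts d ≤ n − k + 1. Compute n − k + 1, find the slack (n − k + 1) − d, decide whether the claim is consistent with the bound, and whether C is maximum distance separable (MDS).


Singleton RHS = n − k + 1 = 8, slack = 0, bound satisfied, MDS.

Singleton bound: d ≤ n − k + 1.
Here n = 11, k = 4, so n − k + 1 = 8.
Given d = 8, check d ≤ 8: YES.
Slack = (n − k + 1) − d = 0.
The code is MDS (slack = 0).
Description: the claimed parameters are [11, 4, 8]_16; such a code would be MDS (meets Singleton bound).


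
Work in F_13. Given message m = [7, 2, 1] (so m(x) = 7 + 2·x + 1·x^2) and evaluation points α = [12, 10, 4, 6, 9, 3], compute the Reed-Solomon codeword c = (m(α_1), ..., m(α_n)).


c = [6, 10, 5, 3, 2, 9]

Message polynomial: m(x) = 7 + 2·x + 1·x^2 (mod 13).
For each evaluation point α_i, compute m(α_i) mod 13:
  α_1 = 12: Horner steps 1 → 1 → 6, so m(12) = 6.
  α_2 = 10: Horner steps 1 → 12 → 10, so m(10) = 10.
  α_3 = 4: Horner steps 1 → 6 → 5, so m(4) = 5.
  α_4 = 6: Horner steps 1 → 8 → 3, so m(6) = 3.
  α_5 = 9: Horner steps 1 → 11 → 2, so m(9) = 2.
  α_6 = 3: Horner steps 1 → 5 → 9, so m(3) = 9.
Codeword c = [6, 10, 5, 3, 2, 9] ∈ F_13^6.


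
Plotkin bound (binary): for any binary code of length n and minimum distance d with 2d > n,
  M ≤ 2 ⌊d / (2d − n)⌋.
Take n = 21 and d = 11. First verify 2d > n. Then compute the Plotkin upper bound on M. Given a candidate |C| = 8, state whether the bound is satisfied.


Plotkin bound M ≤ 22; given |C| = 8 ≤ bound (satisfied).

Check applicability: 2d = 22, n = 21.
2d − n = 1 > 0, so Plotkin applies.
Compute d/(2d−n) = 11/1 ≈ 11.0000.
⌊d/(2d−n)⌋ = 11.
Plotkin bound: M ≤ 2·11 = 22.
Given |C| = 8, check: satisfied.
This |C| is below the Plotkin bound.


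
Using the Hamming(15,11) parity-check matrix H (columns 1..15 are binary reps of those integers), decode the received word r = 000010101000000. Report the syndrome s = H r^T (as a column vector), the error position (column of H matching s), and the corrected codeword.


s = (1, 0, 1, 1)^T, error position = 11, corrected codeword c = 000010101010000

Compute s = H r^T mod 2 one row at a time:
  s_1 = 0 + 1 + 0 + 0 + 0 + 0 + 0 + 0 = 1 ≡ 1 (mod 2).
  s_2 = 0 + 1 + 0 + 1 + 0 + 0 + 0 + 0 = 2 ≡ 0 (mod 2).
  s_3 = 0 + 0 + 0 + 1 + 0 + 0 + 0 + 0 = 1 ≡ 1 (mod 2).
  s_4 = 0 + 0 + 1 + 1 + 1 + 0 + 0 + 0 = 3 ≡ 1 (mod 2).
s = (1, 0, 1, 1)^T — this equals column 11 of H (binary 1011), so error is at position 11.
Correct: flip bit 11 of r = 000010101000000 to get c = 000010101010000.


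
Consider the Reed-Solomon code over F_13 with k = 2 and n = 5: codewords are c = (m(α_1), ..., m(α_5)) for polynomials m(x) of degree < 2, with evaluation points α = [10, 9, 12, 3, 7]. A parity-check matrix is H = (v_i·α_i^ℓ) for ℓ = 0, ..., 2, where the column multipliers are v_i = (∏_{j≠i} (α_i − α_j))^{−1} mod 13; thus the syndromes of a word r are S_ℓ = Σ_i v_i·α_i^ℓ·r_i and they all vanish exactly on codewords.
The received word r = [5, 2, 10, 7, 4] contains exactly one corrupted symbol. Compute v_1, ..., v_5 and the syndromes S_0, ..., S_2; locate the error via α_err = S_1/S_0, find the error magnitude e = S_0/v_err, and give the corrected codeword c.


S = (11, 8, 7), error at position 2, error magnitude e = 6, c = [5, 9, 10, 7, 4].

Step 1: column multipliers v_i = (∏_{j≠i}(α_i − α_j))^{−1} mod 13.
  i = 1 (α = 10): (10−9)(10−12)(10−3)(10−7) = 1·(−2)·7·3 = −42 ≡ 10, so v_1 = 10^{−1} = 4 (mod 13).
  i = 2 (α = 9): (9−10)(9−12)(9−3)(9−7) = (−1)·(−3)·6·2 = 36 ≡ 10, so v_2 = 10^{−1} = 4 (mod 13).
  i = 3 (α = 12): (12−10)(12−9)(12−3)(12−7) = 2·3·9·5 = 270 ≡ 10, so v_3 = 10^{−1} = 4 (mod 13).
  i = 4 (α = 3): (3−10)(3−9)(3−12)(3−7) = (−7)·(−6)·(−9)·(−4) = 1512 ≡ 4, so v_4 = 4^{−1} = 10 (mod 13).
  i = 5 (α = 7): (7−10)(7−9)(7−12)(7−3) = (−3)·(−2)·(−5)·4 = −120 ≡ 10, so v_5 = 10^{−1} = 4 (mod 13).
  v = [4, 4, 4, 10, 4].
Step 2: syndromes of r = [5, 2, 10, 7, 4] (all sums mod 13).
  S_0 = Σ v_i r_i = 4·5 + 4·2 + 4·10 + 10·7 + 4·4 = 154 ≡ 11.
  S_1 = Σ v_i α_i r_i = 4·10·5 + 4·9·2 + 4·12·10 + 10·3·7 + 4·7·4 = 1074 ≡ 8.
  α_i^2 mod 13 = [9, 3, 1, 9, 10].
  S_2 = Σ v_i α_i^2 r_i = 4·9·5 + 4·3·2 + 4·1·10 + 10·9·7 + 4·10·4 = 1034 ≡ 7.
  S = (11, 8, 7) ≠ 0, so r is not a codeword (an error is present).
Step 3: locate the error. For a single error e at position i, S_ℓ = v_i·e·α_i^ℓ, so α_err = S_1/S_0.
  S_0^{−1} = 11^{−1} = 6 (mod 13), so α_err = 8·6 = 48 ≡ 9 = α_2. Error position i = 2.
  Consistency check: S_2/S_1 = 7·5 = 35 ≡ 9 = α_err ✓ (single-error assumption holds).
Step 4: error magnitude e = S_0/v_2 = S_0·∏_{j≠2}(α_2 − α_j) = 11·10 = 110 ≡ 6 (mod 13).
Step 5: correct position 2: c_2 = r_2 − e = 2 − 6 ≡ 9 (mod 13). Hence c = [5, 9, 10, 7, 4].
  Check: interpolating c through the α_i gives m(x) = 6 + 9·x (degree < 2) with m(α_i) = c_i for every i, so c is indeed a codeword.
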